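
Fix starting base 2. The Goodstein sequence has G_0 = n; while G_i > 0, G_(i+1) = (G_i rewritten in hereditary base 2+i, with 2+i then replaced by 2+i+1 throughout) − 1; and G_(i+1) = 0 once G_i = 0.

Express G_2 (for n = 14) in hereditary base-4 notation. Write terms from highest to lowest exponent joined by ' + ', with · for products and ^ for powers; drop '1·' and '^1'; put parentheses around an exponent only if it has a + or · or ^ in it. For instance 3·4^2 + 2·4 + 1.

4^(4 + 1) + 4^4 + 1

i=0: 14 = 2^(2 + 1) + 2^2 + 2 (b=2); 2→3: 3^(3 + 1) + 3^3 + 3 = 111; 111−1 = 110
i=1: 110 = 3^(3 + 1) + 3^3 + 2 (b=3); 3→4: 4^(4 + 1) + 4^4 + 2 = 1282; 1282−1 = 1281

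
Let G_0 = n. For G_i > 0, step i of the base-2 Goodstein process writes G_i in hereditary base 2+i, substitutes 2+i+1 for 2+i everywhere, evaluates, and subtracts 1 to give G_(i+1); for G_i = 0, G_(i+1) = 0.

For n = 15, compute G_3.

base 2: 15 = 2^(2 + 1) + 2^2 + 2 + 1; at 3: 3^(3 + 1) + 3^3 + 3 + 1 = 112; next = 111
base 3: 111 = 3^(3 + 1) + 3^3 + 3; at 4: 4^(4 + 1) + 4^4 + 4 = 1284; next = 1283
base 4: 1283 = 4^(4 + 1) + 4^4 + 3; at 5: 5^(5 + 1) + 5^5 + 3 = 18753; next = 18752
base 5: 18752 = 5^(5 + 1) + 5^5 + 2; at 6: 6^(6 + 1) + 6^6 + 2 = 326594; next = 326593

18752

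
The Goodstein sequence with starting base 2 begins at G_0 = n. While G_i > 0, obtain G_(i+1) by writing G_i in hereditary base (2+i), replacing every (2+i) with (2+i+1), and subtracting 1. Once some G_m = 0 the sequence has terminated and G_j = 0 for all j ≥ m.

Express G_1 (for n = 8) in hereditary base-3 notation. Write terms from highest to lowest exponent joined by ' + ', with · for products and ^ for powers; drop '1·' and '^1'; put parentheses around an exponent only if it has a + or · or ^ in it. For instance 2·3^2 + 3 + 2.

2·3^3 + 2·3^2 + 2·3 + 2

base 2: 8 = 2^(2 + 1); at 3: 3^(3 + 1) = 81; next = 80
base 3: 80 = 2·3^3 + 2·3^2 + 2·3 + 2; at 4: 2·4^4 + 2·4^2 + 2·4 + 2 = 554; next = 553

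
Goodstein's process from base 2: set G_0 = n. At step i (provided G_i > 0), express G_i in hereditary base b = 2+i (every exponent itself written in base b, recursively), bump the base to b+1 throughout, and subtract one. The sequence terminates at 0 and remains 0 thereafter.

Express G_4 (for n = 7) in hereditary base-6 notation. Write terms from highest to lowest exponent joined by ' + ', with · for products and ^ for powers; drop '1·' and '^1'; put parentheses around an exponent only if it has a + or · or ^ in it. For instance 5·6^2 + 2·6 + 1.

6^6 + 1

step 0: 7 = 2^2 + 2 + 1; sub 3 for 2: 3^3 + 3 + 1; = 31; G_1 = 31−1 = 30
step 1: 30 = 3^3 + 3; sub 4 for 3: 4^4 + 4; = 260; G_2 = 260−1 = 259
step 2: 259 = 4^4 + 3; sub 5 for 4: 5^5 + 3; = 3128; G_3 = 3128−1 = 3127
step 3: 3127 = 5^5 + 2; sub 6 for 5: 6^6 + 2; = 46658; G_4 = 46658−1 = 46657
step 4: 46657 = 6^6 + 1; sub 7 for 6: 7^7 + 1; = 823544; G_5 = 823544−1 = 823543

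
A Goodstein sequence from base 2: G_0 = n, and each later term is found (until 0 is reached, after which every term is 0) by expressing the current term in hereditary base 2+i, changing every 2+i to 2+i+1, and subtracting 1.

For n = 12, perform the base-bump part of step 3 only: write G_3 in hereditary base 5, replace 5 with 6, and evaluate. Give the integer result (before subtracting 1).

280020

[0] 12 ≡ 2^(2 + 1) + 2^2 (base 2). Lift 3: 108. −1: 107.
[1] 107 ≡ 3^(3 + 1) + 2·3^2 + 2·3 + 2 (base 3). Lift 4: 1066. −1: 1065.
[2] 1065 ≡ 4^(4 + 1) + 2·4^2 + 2·4 + 1 (base 4). Lift 5: 15686. −1: 15685.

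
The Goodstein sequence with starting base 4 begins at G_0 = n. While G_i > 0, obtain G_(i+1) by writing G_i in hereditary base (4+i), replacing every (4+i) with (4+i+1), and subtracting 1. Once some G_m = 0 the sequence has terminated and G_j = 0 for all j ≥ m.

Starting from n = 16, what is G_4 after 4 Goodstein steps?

33

base 4: 16 = 4^2; at 5: 5^2 = 25; next = 24
base 5: 24 = 4·5 + 4; at 6: 4·6 + 4 = 28; next = 27
base 6: 27 = 4·6 + 3; at 7: 4·7 + 3 = 31; next = 30
base 7: 30 = 4·7 + 2; at 8: 4·8 + 2 = 34; next = 33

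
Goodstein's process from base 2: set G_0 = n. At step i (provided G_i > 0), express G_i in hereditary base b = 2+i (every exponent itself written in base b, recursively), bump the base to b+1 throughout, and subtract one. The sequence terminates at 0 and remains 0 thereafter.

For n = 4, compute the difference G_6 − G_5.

G_0 = 4. HB_2(4) = 2^2. Bump = 27. G_1 = 26.
G_1 = 26. HB_3(26) = 2·3^2 + 2·3 + 2. Bump = 42. G_2 = 41.
G_2 = 41. HB_4(41) = 2·4^2 + 2·4 + 1. Bump = 61. G_3 = 60.
G_3 = 60. HB_5(60) = 2·5^2 + 2·5. Bump = 84. G_4 = 83.
G_4 = 83. HB_6(83) = 2·6^2 + 6 + 5. Bump = 110. G_5 = 109.
G_5 = 109. HB_7(109) = 2·7^2 + 7 + 4. Bump = 140. G_6 = 139.

30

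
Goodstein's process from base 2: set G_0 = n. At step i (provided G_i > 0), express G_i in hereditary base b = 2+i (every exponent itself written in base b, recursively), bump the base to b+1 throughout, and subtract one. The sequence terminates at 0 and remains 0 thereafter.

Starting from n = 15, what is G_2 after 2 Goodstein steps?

1283

step 0: 15 = 2^(2 + 1) + 2^2 + 2 + 1; sub 3 for 2: 3^(3 + 1) + 3^3 + 3 + 1; = 112; G_1 = 112−1 = 111
step 1: 111 = 3^(3 + 1) + 3^3 + 3; sub 4 for 3: 4^(4 + 1) + 4^4 + 4; = 1284; G_2 = 1284−1 = 1283
step 2: 1283 = 4^(4 + 1) + 4^4 + 3; sub 5 for 4: 5^(5 + 1) + 5^5 + 3; = 18753; G_3 = 18753−1 = 18752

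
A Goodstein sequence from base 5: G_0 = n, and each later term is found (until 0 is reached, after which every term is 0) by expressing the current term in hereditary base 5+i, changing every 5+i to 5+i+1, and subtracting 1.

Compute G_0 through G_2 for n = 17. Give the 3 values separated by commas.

G_0=17  [base 5] 3·5 + 2  →[5↦6]→  3·6 + 2 = 20  −1 ⇒ G_1=19
G_1=19  [base 6] 3·6 + 1  →[6↦7]→  3·7 + 1 = 22  −1 ⇒ G_2=21

17, 19, 21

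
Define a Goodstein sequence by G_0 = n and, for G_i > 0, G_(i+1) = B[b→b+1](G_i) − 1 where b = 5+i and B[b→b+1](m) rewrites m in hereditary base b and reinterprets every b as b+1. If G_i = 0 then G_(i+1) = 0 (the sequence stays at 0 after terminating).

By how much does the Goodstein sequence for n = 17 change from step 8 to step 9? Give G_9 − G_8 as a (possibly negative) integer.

(0) 17|_5 = 3·5 + 2 ↦ 3·6 + 2|_6 = 20 ⇒ 19
(1) 19|_6 = 3·6 + 1 ↦ 3·7 + 1|_7 = 22 ⇒ 21
(2) 21|_7 = 3·7 ↦ 3·8|_8 = 24 ⇒ 23
(3) 23|_8 = 2·8 + 7 ↦ 2·9 + 7|_9 = 25 ⇒ 24
(4) 24|_9 = 2·9 + 6 ↦ 2·10 + 6|_10 = 26 ⇒ 25
(5) 25|_10 = 2·10 + 5 ↦ 2·11 + 5|_11 = 27 ⇒ 26
(6) 26|_11 = 2·11 + 4 ↦ 2·12 + 4|_12 = 28 ⇒ 27
(7) 27|_12 = 2·12 + 3 ↦ 2·13 + 3|_13 = 29 ⇒ 28
(8) 28|_13 = 2·13 + 2 ↦ 2·14 + 2|_14 = 30 ⇒ 29

1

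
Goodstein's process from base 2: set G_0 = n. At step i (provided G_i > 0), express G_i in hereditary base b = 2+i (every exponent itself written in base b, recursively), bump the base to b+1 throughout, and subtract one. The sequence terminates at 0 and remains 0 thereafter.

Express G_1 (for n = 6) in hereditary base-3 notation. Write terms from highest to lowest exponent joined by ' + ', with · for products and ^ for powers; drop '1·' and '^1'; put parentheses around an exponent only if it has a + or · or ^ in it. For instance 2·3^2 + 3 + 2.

3^3 + 2

base 2: 6 = 2^2 + 2; at 3: 3^3 + 3 = 30; next = 29
base 3: 29 = 3^3 + 2; at 4: 4^4 + 2 = 258; next = 257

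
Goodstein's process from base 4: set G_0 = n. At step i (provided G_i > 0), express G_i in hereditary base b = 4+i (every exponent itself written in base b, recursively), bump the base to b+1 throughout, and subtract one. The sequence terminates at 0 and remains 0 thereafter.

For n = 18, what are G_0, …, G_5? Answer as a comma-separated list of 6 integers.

18, 26, 36, 48, 53, 58

base 4: 18 = 4^2 + 2; at 5: 5^2 + 2 = 27; next = 26
base 5: 26 = 5^2 + 1; at 6: 6^2 + 1 = 37; next = 36
base 6: 36 = 6^2; at 7: 7^2 = 49; next = 48
base 7: 48 = 6·7 + 6; at 8: 6·8 + 6 = 54; next = 53
base 8: 53 = 6·8 + 5; at 9: 6·9 + 5 = 59; next = 58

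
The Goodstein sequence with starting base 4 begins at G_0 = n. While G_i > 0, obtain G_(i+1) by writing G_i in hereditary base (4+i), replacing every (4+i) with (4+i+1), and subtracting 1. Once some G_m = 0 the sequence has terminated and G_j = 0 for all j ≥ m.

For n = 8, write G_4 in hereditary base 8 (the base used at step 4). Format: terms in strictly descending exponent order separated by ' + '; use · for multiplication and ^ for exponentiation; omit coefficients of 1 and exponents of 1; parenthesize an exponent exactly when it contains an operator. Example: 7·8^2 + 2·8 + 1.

(0) 8|_4 = 2·4 ↦ 2·5|_5 = 10 ⇒ 9
(1) 9|_5 = 5 + 4 ↦ 6 + 4|_6 = 10 ⇒ 9
(2) 9|_6 = 6 + 3 ↦ 7 + 3|_7 = 10 ⇒ 9
(3) 9|_7 = 7 + 2 ↦ 8 + 2|_8 = 10 ⇒ 9
(4) 9|_8 = 8 + 1 ↦ 9 + 1|_9 = 10 ⇒ 9

8 + 1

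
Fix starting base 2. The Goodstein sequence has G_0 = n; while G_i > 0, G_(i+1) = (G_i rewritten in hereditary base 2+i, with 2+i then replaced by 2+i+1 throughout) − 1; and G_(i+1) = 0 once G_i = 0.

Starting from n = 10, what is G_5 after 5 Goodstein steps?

4215754

G_0=10  [base 2] 2^(2 + 1) + 2  →[2↦3]→  3^(3 + 1) + 3 = 84  −1 ⇒ G_1=83
G_1=83  [base 3] 3^(3 + 1) + 2  →[3↦4]→  4^(4 + 1) + 2 = 1026  −1 ⇒ G_2=1025
G_2=1025  [base 4] 4^(4 + 1) + 1  →[4↦5]→  5^(5 + 1) + 1 = 15626  −1 ⇒ G_3=15625
G_3=15625  [base 5] 5^(5 + 1)  →[5↦6]→  6^(6 + 1) = 279936  −1 ⇒ G_4=279935
G_4=279935  [base 6] 5·6^6 + 5·6^5 + 5·6^4 + 5·6^3 + 5·6^2 + 5·6 + 5  →[6↦7]→  5·7^7 + 5·7^5 + 5·7^4 + 5·7^3 + 5·7^2 + 5·7 + 5 = 4215755  −1 ⇒ G_5=4215754
G_5=4215754  [base 7] 5·7^7 + 5·7^5 + 5·7^4 + 5·7^3 + 5·7^2 + 5·7 + 4  →[7↦8]→  5·8^8 + 5·8^5 + 5·8^4 + 5·8^3 + 5·8^2 + 5·8 + 4 = 84073324  −1 ⇒ G_6=84073323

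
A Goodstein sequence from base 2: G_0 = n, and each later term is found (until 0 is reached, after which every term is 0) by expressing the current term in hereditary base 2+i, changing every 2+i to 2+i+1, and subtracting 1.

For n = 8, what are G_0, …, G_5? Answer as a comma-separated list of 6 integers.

G_0 = 8. HB_2(8) = 2^(2 + 1). Bump = 81. G_1 = 80.
G_1 = 80. HB_3(80) = 2·3^3 + 2·3^2 + 2·3 + 2. Bump = 554. G_2 = 553.
G_2 = 553. HB_4(553) = 2·4^4 + 2·4^2 + 2·4 + 1. Bump = 6311. G_3 = 6310.
G_3 = 6310. HB_5(6310) = 2·5^5 + 2·5^2 + 2·5. Bump = 93396. G_4 = 93395.
G_4 = 93395. HB_6(93395) = 2·6^6 + 2·6^2 + 6 + 5. Bump = 1647196. G_5 = 1647195.

8, 80, 553, 6310, 93395, 1647195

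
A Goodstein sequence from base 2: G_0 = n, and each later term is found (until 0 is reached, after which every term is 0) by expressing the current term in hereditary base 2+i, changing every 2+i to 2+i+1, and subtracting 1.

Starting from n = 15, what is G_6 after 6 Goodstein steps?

150994943

[0] 15 ≡ 2^(2 + 1) + 2^2 + 2 + 1 (base 2). Lift 3: 112. −1: 111.
[1] 111 ≡ 3^(3 + 1) + 3^3 + 3 (base 3). Lift 4: 1284. −1: 1283.
[2] 1283 ≡ 4^(4 + 1) + 4^4 + 3 (base 4). Lift 5: 18753. −1: 18752.
[3] 18752 ≡ 5^(5 + 1) + 5^5 + 2 (base 5). Lift 6: 326594. −1: 326593.
[4] 326593 ≡ 6^(6 + 1) + 6^6 + 1 (base 6). Lift 7: 6588345. −1: 6588344.
[5] 6588344 ≡ 7^(7 + 1) + 7^7 (base 7). Lift 8: 150994944. −1: 150994943.
[6] 150994943 ≡ 8^(8 + 1) + 7·8^7 + 7·8^6 + 7·8^5 + 7·8^4 + 7·8^3 + 7·8^2 + 7·8 + 7 (base 8). Lift 9: 3524450281. −1: 3524450280.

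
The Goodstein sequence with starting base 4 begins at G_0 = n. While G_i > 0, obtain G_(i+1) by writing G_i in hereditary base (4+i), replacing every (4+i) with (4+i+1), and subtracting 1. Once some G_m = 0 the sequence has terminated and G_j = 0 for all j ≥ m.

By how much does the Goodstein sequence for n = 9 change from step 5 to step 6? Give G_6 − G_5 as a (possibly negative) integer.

(0) 9|_4 = 2·4 + 1 ↦ 2·5 + 1|_5 = 11 ⇒ 10
(1) 10|_5 = 2·5 ↦ 2·6|_6 = 12 ⇒ 11
(2) 11|_6 = 6 + 5 ↦ 7 + 5|_7 = 12 ⇒ 11
(3) 11|_7 = 7 + 4 ↦ 8 + 4|_8 = 12 ⇒ 11
(4) 11|_8 = 8 + 3 ↦ 9 + 3|_9 = 12 ⇒ 11
(5) 11|_9 = 9 + 2 ↦ 10 + 2|_10 = 12 ⇒ 11

0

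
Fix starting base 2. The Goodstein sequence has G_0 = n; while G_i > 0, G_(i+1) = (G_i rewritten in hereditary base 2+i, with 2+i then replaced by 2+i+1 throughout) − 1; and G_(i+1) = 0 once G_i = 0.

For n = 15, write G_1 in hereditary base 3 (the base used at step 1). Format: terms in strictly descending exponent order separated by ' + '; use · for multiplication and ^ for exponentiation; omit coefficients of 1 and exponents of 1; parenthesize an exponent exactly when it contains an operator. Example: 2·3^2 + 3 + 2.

[0] 15 ≡ 2^(2 + 1) + 2^2 + 2 + 1 (base 2). Lift 3: 112. −1: 111.
[1] 111 ≡ 3^(3 + 1) + 3^3 + 3 (base 3). Lift 4: 1284. −1: 1283.

3^(3 + 1) + 3^3 + 3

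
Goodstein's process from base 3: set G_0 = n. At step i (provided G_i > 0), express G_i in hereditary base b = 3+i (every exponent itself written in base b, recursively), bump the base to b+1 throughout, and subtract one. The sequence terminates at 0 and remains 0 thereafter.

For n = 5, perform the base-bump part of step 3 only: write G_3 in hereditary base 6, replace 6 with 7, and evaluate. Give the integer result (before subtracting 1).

step 0: 5 = 3 + 2; sub 4 for 3: 4 + 2; = 6; G_1 = 6−1 = 5
step 1: 5 = 4 + 1; sub 5 for 4: 5 + 1; = 6; G_2 = 6−1 = 5
step 2: 5 = 5; sub 6 for 5: 6; = 6; G_3 = 6−1 = 5
step 3: 5 = 5; sub 7 for 6: 5; = 5; G_4 = 5−1 = 4

5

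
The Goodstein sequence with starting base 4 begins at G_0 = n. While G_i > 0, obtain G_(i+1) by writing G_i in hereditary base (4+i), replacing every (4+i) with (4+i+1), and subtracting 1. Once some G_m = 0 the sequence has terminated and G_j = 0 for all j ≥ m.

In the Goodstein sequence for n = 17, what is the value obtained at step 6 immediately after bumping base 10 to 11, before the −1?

56

step 0: 17 = 4^2 + 1; sub 5 for 4: 5^2 + 1; = 26; G_1 = 26−1 = 25
step 1: 25 = 5^2; sub 6 for 5: 6^2; = 36; G_2 = 36−1 = 35
step 2: 35 = 5·6 + 5; sub 7 for 6: 5·7 + 5; = 40; G_3 = 40−1 = 39
step 3: 39 = 5·7 + 4; sub 8 for 7: 5·8 + 4; = 44; G_4 = 44−1 = 43
step 4: 43 = 5·8 + 3; sub 9 for 8: 5·9 + 3; = 48; G_5 = 48−1 = 47
step 5: 47 = 5·9 + 2; sub 10 for 9: 5·10 + 2; = 52; G_6 = 52−1 = 51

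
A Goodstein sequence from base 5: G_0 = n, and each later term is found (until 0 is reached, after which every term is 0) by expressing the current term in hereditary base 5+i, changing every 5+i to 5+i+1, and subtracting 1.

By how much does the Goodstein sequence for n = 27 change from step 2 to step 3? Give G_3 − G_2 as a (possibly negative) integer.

14

G_0 = 27. HB_5(27) = 5^2 + 2. Bump = 38. G_1 = 37.
G_1 = 37. HB_6(37) = 6^2 + 1. Bump = 50. G_2 = 49.
G_2 = 49. HB_7(49) = 7^2. Bump = 64. G_3 = 63.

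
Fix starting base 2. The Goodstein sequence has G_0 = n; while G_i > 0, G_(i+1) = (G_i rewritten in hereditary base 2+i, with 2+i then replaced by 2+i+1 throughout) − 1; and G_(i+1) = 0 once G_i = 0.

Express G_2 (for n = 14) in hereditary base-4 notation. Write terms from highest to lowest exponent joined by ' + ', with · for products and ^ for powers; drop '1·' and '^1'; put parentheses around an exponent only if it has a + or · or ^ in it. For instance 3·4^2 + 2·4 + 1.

4^(4 + 1) + 4^4 + 1

[0] 14 ≡ 2^(2 + 1) + 2^2 + 2 (base 2). Lift 3: 111. −1: 110.
[1] 110 ≡ 3^(3 + 1) + 3^3 + 2 (base 3). Lift 4: 1282. −1: 1281.
[2] 1281 ≡ 4^(4 + 1) + 4^4 + 1 (base 4). Lift 5: 18751. −1: 18750.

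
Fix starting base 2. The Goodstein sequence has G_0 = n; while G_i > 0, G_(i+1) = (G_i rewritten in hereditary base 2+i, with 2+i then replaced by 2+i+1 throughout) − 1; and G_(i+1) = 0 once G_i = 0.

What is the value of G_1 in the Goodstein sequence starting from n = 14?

110

base 2: 14 = 2^(2 + 1) + 2^2 + 2; at 3: 3^(3 + 1) + 3^3 + 3 = 111; next = 110
base 3: 110 = 3^(3 + 1) + 3^3 + 2; at 4: 4^(4 + 1) + 4^4 + 2 = 1282; next = 1281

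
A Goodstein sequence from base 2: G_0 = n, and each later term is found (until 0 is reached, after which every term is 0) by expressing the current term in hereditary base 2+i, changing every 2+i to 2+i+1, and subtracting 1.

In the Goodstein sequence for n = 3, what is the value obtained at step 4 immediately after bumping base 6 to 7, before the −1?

1

base 2: 3 = 2 + 1; at 3: 3 + 1 = 4; next = 3
base 3: 3 = 3; at 4: 4 = 4; next = 3
base 4: 3 = 3; at 5: 3 = 3; next = 2
base 5: 2 = 2; at 6: 2 = 2; next = 1
base 6: 1 = 1; at 7: 1 = 1; next = 0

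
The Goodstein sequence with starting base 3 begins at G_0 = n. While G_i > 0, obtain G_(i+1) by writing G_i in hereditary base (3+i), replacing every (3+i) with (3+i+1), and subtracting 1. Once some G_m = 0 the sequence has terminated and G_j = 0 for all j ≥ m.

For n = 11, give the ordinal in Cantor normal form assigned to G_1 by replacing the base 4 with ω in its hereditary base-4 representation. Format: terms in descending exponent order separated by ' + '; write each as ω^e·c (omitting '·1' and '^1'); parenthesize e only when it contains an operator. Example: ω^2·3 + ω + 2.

[0] 11 ≡ 3^2 + 2 (base 3). Lift 4: 18. −1: 17.
[1] 17 ≡ 4^2 + 1 (base 4). Lift 5: 26. −1: 25.

ω^2 + 1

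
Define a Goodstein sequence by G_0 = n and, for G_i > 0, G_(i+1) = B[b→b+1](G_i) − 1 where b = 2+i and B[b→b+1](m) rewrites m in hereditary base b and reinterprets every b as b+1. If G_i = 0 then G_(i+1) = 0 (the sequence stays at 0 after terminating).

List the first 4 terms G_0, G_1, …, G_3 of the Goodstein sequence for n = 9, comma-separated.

9, 81, 1023, 9842

G_0 = 9. HB_2(9) = 2^(2 + 1) + 1. Bump = 82. G_1 = 81.
G_1 = 81. HB_3(81) = 3^(3 + 1). Bump = 1024. G_2 = 1023.
G_2 = 1023. HB_4(1023) = 3·4^4 + 3·4^3 + 3·4^2 + 3·4 + 3. Bump = 9843. G_3 = 9842.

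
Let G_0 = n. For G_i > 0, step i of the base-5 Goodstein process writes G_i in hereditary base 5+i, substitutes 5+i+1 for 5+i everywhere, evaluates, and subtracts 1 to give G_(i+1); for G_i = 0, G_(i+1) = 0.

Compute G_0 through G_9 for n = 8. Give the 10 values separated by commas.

8, 8, 8, 8, 8, 7, 6, 5, 4, 3

step 0: 8 = 5 + 3; sub 6 for 5: 6 + 3; = 9; G_1 = 9−1 = 8
step 1: 8 = 6 + 2; sub 7 for 6: 7 + 2; = 9; G_2 = 9−1 = 8
step 2: 8 = 7 + 1; sub 8 for 7: 8 + 1; = 9; G_3 = 9−1 = 8
step 3: 8 = 8; sub 9 for 8: 9; = 9; G_4 = 9−1 = 8
step 4: 8 = 8; sub 10 for 9: 8; = 8; G_5 = 8−1 = 7
step 5: 7 = 7; sub 11 for 10: 7; = 7; G_6 = 7−1 = 6
step 6: 6 = 6; sub 12 for 11: 6; = 6; G_7 = 6−1 = 5
step 7: 5 = 5; sub 13 for 12: 5; = 5; G_8 = 5−1 = 4
step 8: 4 = 4; sub 14 for 13: 4; = 4; G_9 = 4−1 = 3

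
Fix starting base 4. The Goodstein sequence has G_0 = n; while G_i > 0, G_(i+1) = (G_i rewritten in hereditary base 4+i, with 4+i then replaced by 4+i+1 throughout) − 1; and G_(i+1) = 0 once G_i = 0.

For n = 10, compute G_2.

12

base 4: 10 = 2·4 + 2; at 5: 2·5 + 2 = 12; next = 11
base 5: 11 = 2·5 + 1; at 6: 2·6 + 1 = 13; next = 12
base 6: 12 = 2·6; at 7: 2·7 = 14; next = 13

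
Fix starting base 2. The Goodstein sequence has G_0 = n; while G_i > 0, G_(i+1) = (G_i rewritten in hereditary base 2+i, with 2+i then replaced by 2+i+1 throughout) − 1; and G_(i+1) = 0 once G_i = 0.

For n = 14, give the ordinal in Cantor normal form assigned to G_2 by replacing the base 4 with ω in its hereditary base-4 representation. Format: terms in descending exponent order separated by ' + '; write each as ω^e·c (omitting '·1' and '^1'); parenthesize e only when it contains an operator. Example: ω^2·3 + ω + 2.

ω^(ω + 1) + ω^ω + 1

[0] 14 ≡ 2^(2 + 1) + 2^2 + 2 (base 2). Lift 3: 111. −1: 110.
[1] 110 ≡ 3^(3 + 1) + 3^3 + 2 (base 3). Lift 4: 1282. −1: 1281.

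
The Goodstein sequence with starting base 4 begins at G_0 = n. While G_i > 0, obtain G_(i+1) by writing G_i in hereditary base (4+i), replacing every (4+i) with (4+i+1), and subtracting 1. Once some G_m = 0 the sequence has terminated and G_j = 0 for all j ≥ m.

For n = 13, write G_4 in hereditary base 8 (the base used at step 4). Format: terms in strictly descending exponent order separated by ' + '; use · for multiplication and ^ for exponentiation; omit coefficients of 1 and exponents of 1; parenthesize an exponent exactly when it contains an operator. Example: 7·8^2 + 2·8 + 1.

13 —HB4→ 3·4 + 1 —bump→ 3·5 + 1 = 16 —(−1)→ 15
15 —HB5→ 3·5 —bump→ 3·6 = 18 —(−1)→ 17
17 —HB6→ 2·6 + 5 —bump→ 2·7 + 5 = 19 —(−1)→ 18
18 —HB7→ 2·7 + 4 —bump→ 2·8 + 4 = 20 —(−1)→ 19

2·8 + 3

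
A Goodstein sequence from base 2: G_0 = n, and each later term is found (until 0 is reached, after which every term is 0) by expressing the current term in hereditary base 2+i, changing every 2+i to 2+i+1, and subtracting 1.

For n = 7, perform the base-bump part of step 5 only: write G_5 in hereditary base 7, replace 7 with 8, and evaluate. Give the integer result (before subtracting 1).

[0] 7 ≡ 2^2 + 2 + 1 (base 2). Lift 3: 31. −1: 30.
[1] 30 ≡ 3^3 + 3 (base 3). Lift 4: 260. −1: 259.
[2] 259 ≡ 4^4 + 3 (base 4). Lift 5: 3128. −1: 3127.
[3] 3127 ≡ 5^5 + 2 (base 5). Lift 6: 46658. −1: 46657.
[4] 46657 ≡ 6^6 + 1 (base 6). Lift 7: 823544. −1: 823543.
[5] 823543 ≡ 7^7 (base 7). Lift 8: 16777216. −1: 16777215.

16777216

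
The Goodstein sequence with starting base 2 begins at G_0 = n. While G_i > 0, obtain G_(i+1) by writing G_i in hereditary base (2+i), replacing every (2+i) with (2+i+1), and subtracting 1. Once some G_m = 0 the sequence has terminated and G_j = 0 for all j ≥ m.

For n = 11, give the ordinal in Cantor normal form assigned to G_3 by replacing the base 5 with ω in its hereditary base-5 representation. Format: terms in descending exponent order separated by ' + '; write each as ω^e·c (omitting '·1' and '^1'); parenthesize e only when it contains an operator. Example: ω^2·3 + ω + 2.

i=0: 11 = 2^(2 + 1) + 2 + 1 (b=2); 2→3: 3^(3 + 1) + 3 + 1 = 85; 85−1 = 84
i=1: 84 = 3^(3 + 1) + 3 (b=3); 3→4: 4^(4 + 1) + 4 = 1028; 1028−1 = 1027
i=2: 1027 = 4^(4 + 1) + 3 (b=4); 4→5: 5^(5 + 1) + 3 = 15628; 15628−1 = 15627
i=3: 15627 = 5^(5 + 1) + 2 (b=5); 5→6: 6^(6 + 1) + 2 = 279938; 279938−1 = 279937

ω^(ω + 1) + 2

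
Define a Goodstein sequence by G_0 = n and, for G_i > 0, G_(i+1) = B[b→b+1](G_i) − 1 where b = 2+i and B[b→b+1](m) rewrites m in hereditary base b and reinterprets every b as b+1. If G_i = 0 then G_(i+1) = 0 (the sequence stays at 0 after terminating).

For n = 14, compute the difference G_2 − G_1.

base 2: 14 = 2^(2 + 1) + 2^2 + 2; at 3: 3^(3 + 1) + 3^3 + 3 = 111; next = 110
base 3: 110 = 3^(3 + 1) + 3^3 + 2; at 4: 4^(4 + 1) + 4^4 + 2 = 1282; next = 1281

1171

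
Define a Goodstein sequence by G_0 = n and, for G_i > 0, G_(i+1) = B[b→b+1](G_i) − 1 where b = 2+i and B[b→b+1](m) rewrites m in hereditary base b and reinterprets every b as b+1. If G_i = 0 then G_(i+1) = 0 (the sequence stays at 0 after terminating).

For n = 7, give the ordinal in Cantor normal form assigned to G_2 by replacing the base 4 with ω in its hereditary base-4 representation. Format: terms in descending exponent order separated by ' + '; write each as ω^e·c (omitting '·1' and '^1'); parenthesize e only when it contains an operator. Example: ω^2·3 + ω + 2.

ω^ω + 3

base 2: 7 = 2^2 + 2 + 1; at 3: 3^3 + 3 + 1 = 31; next = 30
base 3: 30 = 3^3 + 3; at 4: 4^4 + 4 = 260; next = 259
base 4: 259 = 4^4 + 3; at 5: 5^5 + 3 = 3128; next = 3127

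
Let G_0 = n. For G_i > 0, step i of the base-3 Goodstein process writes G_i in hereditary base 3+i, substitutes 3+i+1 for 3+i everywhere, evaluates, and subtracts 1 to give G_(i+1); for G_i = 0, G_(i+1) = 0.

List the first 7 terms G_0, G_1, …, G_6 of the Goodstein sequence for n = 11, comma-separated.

11, 17, 25, 35, 39, 43, 47

i=0: 11 = 3^2 + 2 (b=3); 3→4: 4^2 + 2 = 18; 18−1 = 17
i=1: 17 = 4^2 + 1 (b=4); 4→5: 5^2 + 1 = 26; 26−1 = 25
i=2: 25 = 5^2 (b=5); 5→6: 6^2 = 36; 36−1 = 35
i=3: 35 = 5·6 + 5 (b=6); 6→7: 5·7 + 5 = 40; 40−1 = 39
i=4: 39 = 5·7 + 4 (b=7); 7→8: 5·8 + 4 = 44; 44−1 = 43
i=5: 43 = 5·8 + 3 (b=8); 8→9: 5·9 + 3 = 48; 48−1 = 47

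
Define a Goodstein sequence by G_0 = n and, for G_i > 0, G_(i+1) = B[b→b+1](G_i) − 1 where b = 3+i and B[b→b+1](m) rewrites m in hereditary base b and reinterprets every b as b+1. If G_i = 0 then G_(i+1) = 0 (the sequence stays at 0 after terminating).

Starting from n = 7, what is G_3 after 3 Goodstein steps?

9

7 —HB3→ 2·3 + 1 —bump→ 2·4 + 1 = 9 —(−1)→ 8
8 —HB4→ 2·4 —bump→ 2·5 = 10 —(−1)→ 9
9 —HB5→ 5 + 4 —bump→ 6 + 4 = 10 —(−1)→ 9
9 —HB6→ 6 + 3 —bump→ 7 + 3 = 10 —(−1)→ 9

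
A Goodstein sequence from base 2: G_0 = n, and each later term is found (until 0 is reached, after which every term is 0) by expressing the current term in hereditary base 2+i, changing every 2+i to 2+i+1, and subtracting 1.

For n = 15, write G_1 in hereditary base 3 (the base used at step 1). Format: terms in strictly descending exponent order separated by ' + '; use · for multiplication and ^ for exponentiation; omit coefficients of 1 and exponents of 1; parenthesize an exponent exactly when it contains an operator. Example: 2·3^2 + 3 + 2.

i=0: 15 = 2^(2 + 1) + 2^2 + 2 + 1 (b=2); 2→3: 3^(3 + 1) + 3^3 + 3 + 1 = 112; 112−1 = 111
i=1: 111 = 3^(3 + 1) + 3^3 + 3 (b=3); 3→4: 4^(4 + 1) + 4^4 + 4 = 1284; 1284−1 = 1283

3^(3 + 1) + 3^3 + 3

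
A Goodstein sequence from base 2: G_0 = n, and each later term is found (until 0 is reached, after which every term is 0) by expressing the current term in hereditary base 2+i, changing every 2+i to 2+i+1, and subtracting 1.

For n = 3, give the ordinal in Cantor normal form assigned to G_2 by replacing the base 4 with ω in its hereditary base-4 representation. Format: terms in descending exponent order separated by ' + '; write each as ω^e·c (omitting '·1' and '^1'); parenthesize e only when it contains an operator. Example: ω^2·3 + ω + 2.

3

G_0 = 3. HB_2(3) = 2 + 1. Bump = 4. G_1 = 3.
G_1 = 3. HB_3(3) = 3. Bump = 4. G_2 = 3.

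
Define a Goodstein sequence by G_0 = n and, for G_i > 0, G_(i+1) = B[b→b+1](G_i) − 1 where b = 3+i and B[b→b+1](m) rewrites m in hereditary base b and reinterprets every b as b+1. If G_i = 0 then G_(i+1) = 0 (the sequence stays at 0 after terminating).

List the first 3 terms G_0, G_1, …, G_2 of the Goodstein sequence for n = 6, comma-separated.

6, 7, 7

6 —HB3→ 2·3 —bump→ 2·4 = 8 —(−1)→ 7
7 —HB4→ 4 + 3 —bump→ 5 + 3 = 8 —(−1)→ 7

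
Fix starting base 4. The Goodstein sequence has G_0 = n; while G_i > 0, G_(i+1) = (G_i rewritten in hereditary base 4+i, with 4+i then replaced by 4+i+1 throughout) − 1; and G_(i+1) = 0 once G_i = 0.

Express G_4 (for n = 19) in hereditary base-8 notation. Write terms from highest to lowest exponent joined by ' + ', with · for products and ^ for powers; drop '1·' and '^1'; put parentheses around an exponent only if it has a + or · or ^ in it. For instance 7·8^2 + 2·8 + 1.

7·8 + 7

19 —HB4→ 4^2 + 3 —bump→ 5^2 + 3 = 28 —(−1)→ 27
27 —HB5→ 5^2 + 2 —bump→ 6^2 + 2 = 38 —(−1)→ 37
37 —HB6→ 6^2 + 1 —bump→ 7^2 + 1 = 50 —(−1)→ 49
49 —HB7→ 7^2 —bump→ 8^2 = 64 —(−1)→ 63
63 —HB8→ 7·8 + 7 —bump→ 7·9 + 7 = 70 —(−1)→ 69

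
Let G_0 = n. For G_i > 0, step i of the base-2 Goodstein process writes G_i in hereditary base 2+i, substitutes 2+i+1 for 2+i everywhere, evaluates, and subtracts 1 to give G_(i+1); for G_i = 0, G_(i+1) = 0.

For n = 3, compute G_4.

1

step 0: 3 = 2 + 1; sub 3 for 2: 3 + 1; = 4; G_1 = 4−1 = 3
step 1: 3 = 3; sub 4 for 3: 4; = 4; G_2 = 4−1 = 3
step 2: 3 = 3; sub 5 for 4: 3; = 3; G_3 = 3−1 = 2
step 3: 2 = 2; sub 6 for 5: 2; = 2; G_4 = 2−1 = 1
step 4: 1 = 1; sub 7 for 6: 1; = 1; G_5 = 1−1 = 0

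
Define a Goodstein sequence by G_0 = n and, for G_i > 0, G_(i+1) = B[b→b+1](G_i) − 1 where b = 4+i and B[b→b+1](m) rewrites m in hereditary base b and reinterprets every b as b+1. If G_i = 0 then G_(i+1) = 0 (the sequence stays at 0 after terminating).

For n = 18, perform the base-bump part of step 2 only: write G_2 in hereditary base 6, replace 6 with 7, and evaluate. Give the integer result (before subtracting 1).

step 0: 18 = 4^2 + 2; sub 5 for 4: 5^2 + 2; = 27; G_1 = 27−1 = 26
step 1: 26 = 5^2 + 1; sub 6 for 5: 6^2 + 1; = 37; G_2 = 37−1 = 36

49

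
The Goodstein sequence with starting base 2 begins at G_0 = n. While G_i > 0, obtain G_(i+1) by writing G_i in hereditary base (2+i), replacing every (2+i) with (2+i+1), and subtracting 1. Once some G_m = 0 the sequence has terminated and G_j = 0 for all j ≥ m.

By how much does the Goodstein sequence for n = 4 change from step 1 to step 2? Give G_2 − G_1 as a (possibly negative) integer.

15

base 2: 4 = 2^2; at 3: 3^3 = 27; next = 26
base 3: 26 = 2·3^2 + 2·3 + 2; at 4: 2·4^2 + 2·4 + 2 = 42; next = 41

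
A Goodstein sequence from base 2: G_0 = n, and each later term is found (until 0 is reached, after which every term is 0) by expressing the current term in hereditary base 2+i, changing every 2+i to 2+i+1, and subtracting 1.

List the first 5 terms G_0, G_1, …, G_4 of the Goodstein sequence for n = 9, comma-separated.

9, 81, 1023, 9842, 140743

[0] 9 ≡ 2^(2 + 1) + 1 (base 2). Lift 3: 82. −1: 81.
[1] 81 ≡ 3^(3 + 1) (base 3). Lift 4: 1024. −1: 1023.
[2] 1023 ≡ 3·4^4 + 3·4^3 + 3·4^2 + 3·4 + 3 (base 4). Lift 5: 9843. −1: 9842.
[3] 9842 ≡ 3·5^5 + 3·5^3 + 3·5^2 + 3·5 + 2 (base 5). Lift 6: 140744. −1: 140743.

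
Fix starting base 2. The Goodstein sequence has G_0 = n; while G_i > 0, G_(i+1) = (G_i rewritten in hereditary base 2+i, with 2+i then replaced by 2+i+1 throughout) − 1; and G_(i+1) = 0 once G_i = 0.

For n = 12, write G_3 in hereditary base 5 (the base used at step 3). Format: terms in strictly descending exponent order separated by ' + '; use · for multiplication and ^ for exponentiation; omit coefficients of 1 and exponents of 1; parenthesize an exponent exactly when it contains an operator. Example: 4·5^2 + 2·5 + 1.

G_0=12  [base 2] 2^(2 + 1) + 2^2  →[2↦3]→  3^(3 + 1) + 3^3 = 108  −1 ⇒ G_1=107
G_1=107  [base 3] 3^(3 + 1) + 2·3^2 + 2·3 + 2  →[3↦4]→  4^(4 + 1) + 2·4^2 + 2·4 + 2 = 1066  −1 ⇒ G_2=1065
G_2=1065  [base 4] 4^(4 + 1) + 2·4^2 + 2·4 + 1  →[4↦5]→  5^(5 + 1) + 2·5^2 + 2·5 + 1 = 15686  −1 ⇒ G_3=15685

5^(5 + 1) + 2·5^2 + 2·5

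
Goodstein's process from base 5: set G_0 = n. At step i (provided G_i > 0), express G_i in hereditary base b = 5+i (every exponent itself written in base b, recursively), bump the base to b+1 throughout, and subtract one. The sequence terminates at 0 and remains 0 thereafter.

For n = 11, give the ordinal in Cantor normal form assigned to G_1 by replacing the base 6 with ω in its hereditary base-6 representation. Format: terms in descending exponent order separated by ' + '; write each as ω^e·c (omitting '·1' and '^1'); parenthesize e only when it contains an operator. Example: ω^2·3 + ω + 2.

11 —HB5→ 2·5 + 1 —bump→ 2·6 + 1 = 13 —(−1)→ 12
12 —HB6→ 2·6 —bump→ 2·7 = 14 —(−1)→ 13

ω·2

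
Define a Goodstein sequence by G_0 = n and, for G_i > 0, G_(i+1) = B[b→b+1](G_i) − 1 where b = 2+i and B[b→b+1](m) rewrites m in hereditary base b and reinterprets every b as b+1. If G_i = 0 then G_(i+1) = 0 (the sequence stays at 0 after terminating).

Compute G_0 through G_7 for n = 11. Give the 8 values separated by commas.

11, 84, 1027, 15627, 279937, 5764801, 134217727, 2749609302

step 0: 11 = 2^(2 + 1) + 2 + 1; sub 3 for 2: 3^(3 + 1) + 3 + 1; = 85; G_1 = 85−1 = 84
step 1: 84 = 3^(3 + 1) + 3; sub 4 for 3: 4^(4 + 1) + 4; = 1028; G_2 = 1028−1 = 1027
step 2: 1027 = 4^(4 + 1) + 3; sub 5 for 4: 5^(5 + 1) + 3; = 15628; G_3 = 15628−1 = 15627
step 3: 15627 = 5^(5 + 1) + 2; sub 6 for 5: 6^(6 + 1) + 2; = 279938; G_4 = 279938−1 = 279937
step 4: 279937 = 6^(6 + 1) + 1; sub 7 for 6: 7^(7 + 1) + 1; = 5764802; G_5 = 5764802−1 = 5764801
step 5: 5764801 = 7^(7 + 1); sub 8 for 7: 8^(8 + 1); = 134217728; G_6 = 134217728−1 = 134217727
step 6: 134217727 = 7·8^8 + 7·8^7 + 7·8^6 + 7·8^5 + 7·8^4 + 7·8^3 + 7·8^2 + 7·8 + 7; sub 9 for 8: 7·9^9 + 7·9^7 + 7·9^6 + 7·9^5 + 7·9^4 + 7·9^3 + 7·9^2 + 7·9 + 7; = 2749609303; G_7 = 2749609303−1 = 2749609302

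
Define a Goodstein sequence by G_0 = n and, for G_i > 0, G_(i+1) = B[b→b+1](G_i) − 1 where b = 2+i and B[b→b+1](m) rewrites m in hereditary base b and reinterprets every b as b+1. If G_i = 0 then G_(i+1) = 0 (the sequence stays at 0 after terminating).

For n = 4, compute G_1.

G_0=4  [base 2] 2^2  →[2↦3]→  3^3 = 27  −1 ⇒ G_1=26
G_1=26  [base 3] 2·3^2 + 2·3 + 2  →[3↦4]→  2·4^2 + 2·4 + 2 = 42  −1 ⇒ G_2=41

26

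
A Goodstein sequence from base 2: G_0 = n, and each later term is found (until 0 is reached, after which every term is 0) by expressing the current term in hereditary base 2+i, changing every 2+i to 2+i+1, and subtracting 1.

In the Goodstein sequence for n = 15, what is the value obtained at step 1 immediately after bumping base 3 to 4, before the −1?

1284

step 0: 15 = 2^(2 + 1) + 2^2 + 2 + 1; sub 3 for 2: 3^(3 + 1) + 3^3 + 3 + 1; = 112; G_1 = 112−1 = 111
step 1: 111 = 3^(3 + 1) + 3^3 + 3; sub 4 for 3: 4^(4 + 1) + 4^4 + 4; = 1284; G_2 = 1284−1 = 1283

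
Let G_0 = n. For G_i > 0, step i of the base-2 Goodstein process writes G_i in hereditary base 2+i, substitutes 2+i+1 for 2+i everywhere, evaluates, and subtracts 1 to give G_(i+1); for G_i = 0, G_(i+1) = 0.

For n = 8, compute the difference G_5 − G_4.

1553800

(0) 8|_2 = 2^(2 + 1) ↦ 3^(3 + 1)|_3 = 81 ⇒ 80
(1) 80|_3 = 2·3^3 + 2·3^2 + 2·3 + 2 ↦ 2·4^4 + 2·4^2 + 2·4 + 2|_4 = 554 ⇒ 553
(2) 553|_4 = 2·4^4 + 2·4^2 + 2·4 + 1 ↦ 2·5^5 + 2·5^2 + 2·5 + 1|_5 = 6311 ⇒ 6310
(3) 6310|_5 = 2·5^5 + 2·5^2 + 2·5 ↦ 2·6^6 + 2·6^2 + 2·6|_6 = 93396 ⇒ 93395
(4) 93395|_6 = 2·6^6 + 2·6^2 + 6 + 5 ↦ 2·7^7 + 2·7^2 + 7 + 5|_7 = 1647196 ⇒ 1647195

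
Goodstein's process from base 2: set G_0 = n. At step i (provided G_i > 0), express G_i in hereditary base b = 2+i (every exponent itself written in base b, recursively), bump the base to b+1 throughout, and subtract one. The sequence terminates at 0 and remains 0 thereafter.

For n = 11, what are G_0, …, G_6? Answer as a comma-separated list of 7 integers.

11, 84, 1027, 15627, 279937, 5764801, 134217727

11 —HB2→ 2^(2 + 1) + 2 + 1 —bump→ 3^(3 + 1) + 3 + 1 = 85 —(−1)→ 84
84 —HB3→ 3^(3 + 1) + 3 —bump→ 4^(4 + 1) + 4 = 1028 —(−1)→ 1027
1027 —HB4→ 4^(4 + 1) + 3 —bump→ 5^(5 + 1) + 3 = 15628 —(−1)→ 15627
15627 —HB5→ 5^(5 + 1) + 2 —bump→ 6^(6 + 1) + 2 = 279938 —(−1)→ 279937
279937 —HB6→ 6^(6 + 1) + 1 —bump→ 7^(7 + 1) + 1 = 5764802 —(−1)→ 5764801
5764801 —HB7→ 7^(7 + 1) —bump→ 8^(8 + 1) = 134217728 —(−1)→ 134217727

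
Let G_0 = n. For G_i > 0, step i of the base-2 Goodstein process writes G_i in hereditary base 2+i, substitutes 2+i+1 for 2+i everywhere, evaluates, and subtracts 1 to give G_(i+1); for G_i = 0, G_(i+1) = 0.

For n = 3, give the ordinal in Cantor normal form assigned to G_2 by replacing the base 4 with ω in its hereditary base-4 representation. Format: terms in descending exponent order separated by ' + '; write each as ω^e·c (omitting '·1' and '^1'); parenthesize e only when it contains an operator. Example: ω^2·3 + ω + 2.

(0) 3|_2 = 2 + 1 ↦ 3 + 1|_3 = 4 ⇒ 3
(1) 3|_3 = 3 ↦ 4|_4 = 4 ⇒ 3
(2) 3|_4 = 3 ↦ 3|_5 = 3 ⇒ 2

3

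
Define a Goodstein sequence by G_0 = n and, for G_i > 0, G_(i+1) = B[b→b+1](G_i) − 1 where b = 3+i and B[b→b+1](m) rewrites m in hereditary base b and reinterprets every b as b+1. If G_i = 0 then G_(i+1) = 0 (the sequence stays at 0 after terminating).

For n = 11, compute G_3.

step 0: 11 = 3^2 + 2; sub 4 for 3: 4^2 + 2; = 18; G_1 = 18−1 = 17
step 1: 17 = 4^2 + 1; sub 5 for 4: 5^2 + 1; = 26; G_2 = 26−1 = 25
step 2: 25 = 5^2; sub 6 for 5: 6^2; = 36; G_3 = 36−1 = 35
step 3: 35 = 5·6 + 5; sub 7 for 6: 5·7 + 5; = 40; G_4 = 40−1 = 39

35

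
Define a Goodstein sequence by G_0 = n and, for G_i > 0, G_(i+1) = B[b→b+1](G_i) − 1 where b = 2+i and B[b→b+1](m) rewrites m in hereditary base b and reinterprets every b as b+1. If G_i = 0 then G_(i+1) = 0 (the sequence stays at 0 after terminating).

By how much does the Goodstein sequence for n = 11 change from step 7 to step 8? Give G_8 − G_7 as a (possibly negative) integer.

[0] 11 ≡ 2^(2 + 1) + 2 + 1 (base 2). Lift 3: 85. −1: 84.
[1] 84 ≡ 3^(3 + 1) + 3 (base 3). Lift 4: 1028. −1: 1027.
[2] 1027 ≡ 4^(4 + 1) + 3 (base 4). Lift 5: 15628. −1: 15627.
[3] 15627 ≡ 5^(5 + 1) + 2 (base 5). Lift 6: 279938. −1: 279937.
[4] 279937 ≡ 6^(6 + 1) + 1 (base 6). Lift 7: 5764802. −1: 5764801.
[5] 5764801 ≡ 7^(7 + 1) (base 7). Lift 8: 134217728. −1: 134217727.
[6] 134217727 ≡ 7·8^8 + 7·8^7 + 7·8^6 + 7·8^5 + 7·8^4 + 7·8^3 + 7·8^2 + 7·8 + 7 (base 8). Lift 9: 2749609303. −1: 2749609302.
[7] 2749609302 ≡ 7·9^9 + 7·9^7 + 7·9^6 + 7·9^5 + 7·9^4 + 7·9^3 + 7·9^2 + 7·9 + 6 (base 9). Lift 10: 70077777776. −1: 70077777775.

67328168473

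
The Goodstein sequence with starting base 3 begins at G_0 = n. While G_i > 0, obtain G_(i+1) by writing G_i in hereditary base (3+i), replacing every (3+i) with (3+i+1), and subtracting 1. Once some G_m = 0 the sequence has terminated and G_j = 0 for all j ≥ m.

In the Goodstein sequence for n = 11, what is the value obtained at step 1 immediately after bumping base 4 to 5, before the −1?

i=0: 11 = 3^2 + 2 (b=3); 3→4: 4^2 + 2 = 18; 18−1 = 17
i=1: 17 = 4^2 + 1 (b=4); 4→5: 5^2 + 1 = 26; 26−1 = 25

26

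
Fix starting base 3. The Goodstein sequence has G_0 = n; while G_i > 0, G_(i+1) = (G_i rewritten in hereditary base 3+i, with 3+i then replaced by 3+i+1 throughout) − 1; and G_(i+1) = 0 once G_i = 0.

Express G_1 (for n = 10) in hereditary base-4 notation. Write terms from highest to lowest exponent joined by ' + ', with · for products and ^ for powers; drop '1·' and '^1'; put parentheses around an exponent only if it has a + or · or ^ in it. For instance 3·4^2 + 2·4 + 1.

4^2

10 —HB3→ 3^2 + 1 —bump→ 4^2 + 1 = 17 —(−1)→ 16
16 —HB4→ 4^2 —bump→ 5^2 = 25 —(−1)→ 24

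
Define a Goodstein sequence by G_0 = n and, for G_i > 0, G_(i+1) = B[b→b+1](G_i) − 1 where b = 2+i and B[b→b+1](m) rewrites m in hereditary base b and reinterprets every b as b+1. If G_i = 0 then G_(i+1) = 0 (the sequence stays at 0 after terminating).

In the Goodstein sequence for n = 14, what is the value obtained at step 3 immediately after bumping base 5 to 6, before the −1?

326592

i=0: 14 = 2^(2 + 1) + 2^2 + 2 (b=2); 2→3: 3^(3 + 1) + 3^3 + 3 = 111; 111−1 = 110
i=1: 110 = 3^(3 + 1) + 3^3 + 2 (b=3); 3→4: 4^(4 + 1) + 4^4 + 2 = 1282; 1282−1 = 1281
i=2: 1281 = 4^(4 + 1) + 4^4 + 1 (b=4); 4→5: 5^(5 + 1) + 5^5 + 1 = 18751; 18751−1 = 18750
i=3: 18750 = 5^(5 + 1) + 5^5 (b=5); 5→6: 6^(6 + 1) + 6^6 = 326592; 326592−1 = 326591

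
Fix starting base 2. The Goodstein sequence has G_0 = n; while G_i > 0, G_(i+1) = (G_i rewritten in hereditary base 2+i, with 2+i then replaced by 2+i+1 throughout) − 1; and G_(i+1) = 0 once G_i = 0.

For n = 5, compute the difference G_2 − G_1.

228

(0) 5|_2 = 2^2 + 1 ↦ 3^3 + 1|_3 = 28 ⇒ 27
(1) 27|_3 = 3^3 ↦ 4^4|_4 = 256 ⇒ 255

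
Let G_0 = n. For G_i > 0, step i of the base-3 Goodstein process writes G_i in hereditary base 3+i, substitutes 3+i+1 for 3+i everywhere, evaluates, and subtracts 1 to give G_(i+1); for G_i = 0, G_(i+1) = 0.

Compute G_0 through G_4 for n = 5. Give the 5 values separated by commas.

(0) 5|_3 = 3 + 2 ↦ 4 + 2|_4 = 6 ⇒ 5
(1) 5|_4 = 4 + 1 ↦ 5 + 1|_5 = 6 ⇒ 5
(2) 5|_5 = 5 ↦ 6|_6 = 6 ⇒ 5
(3) 5|_6 = 5 ↦ 5|_7 = 5 ⇒ 4

5, 5, 5, 5, 4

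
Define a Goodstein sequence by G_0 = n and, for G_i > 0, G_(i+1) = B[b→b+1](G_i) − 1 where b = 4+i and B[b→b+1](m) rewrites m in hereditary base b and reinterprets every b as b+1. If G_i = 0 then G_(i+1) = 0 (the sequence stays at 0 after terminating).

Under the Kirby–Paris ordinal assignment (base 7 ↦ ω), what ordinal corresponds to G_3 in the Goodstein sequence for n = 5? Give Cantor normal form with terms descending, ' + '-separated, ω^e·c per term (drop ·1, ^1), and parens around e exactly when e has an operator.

[0] 5 ≡ 4 + 1 (base 4). Lift 5: 6. −1: 5.
[1] 5 ≡ 5 (base 5). Lift 6: 6. −1: 5.
[2] 5 ≡ 5 (base 6). Lift 7: 5. −1: 4.
[3] 4 ≡ 4 (base 7). Lift 8: 4. −1: 3.

4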